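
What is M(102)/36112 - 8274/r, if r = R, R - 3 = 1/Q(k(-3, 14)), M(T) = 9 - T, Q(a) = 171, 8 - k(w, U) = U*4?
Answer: -25546627725/9280784 ≈ -2752.6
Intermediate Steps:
k(w, U) = 8 - 4*U (k(w, U) = 8 - U*4 = 8 - 4*U)
R = 514/171 (R = 3 + 1/171 = 514/171 ≈ 3.0058)
r = 514/171 ≈ 3.0058
M(102)/36112 - 8274/r = (9 - 1*102)/36112 - 8274/514/171 = (9 - 102)*(1/36112) - 8274*171/514 = -93*1/36112 - 707427/257 = -93/36112 - 707427/257 = -25546627725/9280784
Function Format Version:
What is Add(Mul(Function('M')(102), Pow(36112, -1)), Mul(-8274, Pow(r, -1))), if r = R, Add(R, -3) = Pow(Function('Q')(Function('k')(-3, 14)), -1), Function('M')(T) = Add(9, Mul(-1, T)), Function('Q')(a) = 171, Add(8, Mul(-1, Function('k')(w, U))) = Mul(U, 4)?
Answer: Rational(-25546627725, 9280784) ≈ -2752.6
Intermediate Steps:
Function('k')(w, U) = Add(8, Mul(-4, U)) (Function('k')(w, U) = Add(8, Mul(-1, Mul(U, 4))) = Add(8, Mul(-1, Mul(4, U))) = Add(8, Mul(-4, U)))
R = Rational(514, 171) (R = Add(3, Pow(171, -1)) = Add(3, Rational(1, 171)) = Rational(514, 171) ≈ 3.0058)
r = Rational(514, 171) ≈ 3.0058
Add(Mul(Function('M')(102), Pow(36112, -1)), Mul(-8274, Pow(r, -1))) = Add(Mul(Add(9, Mul(-1, 102)), Pow(36112, -1)), Mul(-8274, Pow(Rational(514, 171), -1))) = Add(Mul(Add(9, -102), Rational(1, 36112)), Mul(-8274, Rational(171, 514))) = Add(Mul(-93, Rational(1, 36112)), Rational(-707427, 257)) = Add(Rational(-93, 36112), Rational(-707427, 257)) = Rational(-25546627725, 9280784)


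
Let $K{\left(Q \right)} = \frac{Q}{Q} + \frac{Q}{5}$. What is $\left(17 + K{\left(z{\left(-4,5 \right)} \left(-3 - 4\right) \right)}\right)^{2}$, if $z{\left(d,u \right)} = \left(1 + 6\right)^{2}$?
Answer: $\frac{64009}{25} \approx 2560.4$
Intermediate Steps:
$z{\left(d,u \right)} = 49$ ($z{\left(d,u \right)} = 7^{2} = 49$)
$K{\left(Q \right)} = 1 + \frac{Q}{5}$ ($K{\left(Q \right)} = 1 + Q \frac{1}{5} = 1 + \frac{Q}{5}$)
$\left(17 + K{\left(z{\left(-4,5 \right)} \left(-3 - 4\right) \right)}\right)^{2} = \left(17 + \left(1 + \frac{49 \left(-3 - 4\right)}{5}\right)\right)^{2} = \left(17 + \left(1 + \frac{49 \left(-7\right)}{5}\right)\right)^{2} = \left(17 + \left(1 + \frac{1}{5} \left(-343\right)\right)\right)^{2} = \left(17 + \left(1 - \frac{343}{5}\right)\right)^{2} = \left(17 - \frac{338}{5}\right)^{2} = \left(- \frac{253}{5}\right)^{2} = \frac{64009}{25}$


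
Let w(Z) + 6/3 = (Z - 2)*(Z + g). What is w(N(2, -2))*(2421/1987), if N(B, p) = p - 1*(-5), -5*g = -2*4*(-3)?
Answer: -45999/9935 ≈ -4.6300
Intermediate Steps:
g = -24/5 (g = -(-2*4)*(-3)/5 = -(-8)*(-3)/5 = -⅕*24 = -24/5 ≈ -4.8000)
N(B, p) = 5 + p (N(B, p) = p + 5 = 5 + p)
w(Z) = -2 + (-2 + Z)*(-24/5 + Z) (w(Z) = -2 + (Z - 2)*(Z - 24/5) = -2 + (-2 + Z)*(-24/5 + Z))
w(N(2, -2))*(2421/1987) = (38/5 + (5 - 2)² - 34*(5 - 2)/5)*(2421/1987) = (38/5 + 3² - 34/5*3)*(2421*(1/1987)) = (38/5 + 9 - 102/5)*(2421/1987) = -19/5*2421/1987 = -45999/9935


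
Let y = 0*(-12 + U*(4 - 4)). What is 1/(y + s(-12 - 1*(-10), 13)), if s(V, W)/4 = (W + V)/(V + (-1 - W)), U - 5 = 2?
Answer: -4/11 ≈ -0.36364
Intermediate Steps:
U = 7 (U = 5 + 2 = 7)
s(V, W) = 4*(V + W)/(-1 + V - W) (s(V, W) = 4*((W + V)/(V + (-1 - W))) = 4*((V + W)/(-1 + V - W)) = 4*(V + W)/(-1 + V - W))
y = 0 (y = 0*(-12 + 7*(4 - 4)) = 0*(-12 + 7*0) = 0*(-12 + 0) = 0*(-12) = 0)
1/(y + s(-12 - 1*(-10), 13)) = 1/(0 + 4*((-12 - 1*(-10)) + 13)/(-1 + (-12 - 1*(-10)) - 1*13)) = 1/(0 + 4*((-12 + 10) + 13)/(-1 + (-12 + 10) - 13)) = 1/(0 + 4*(-2 + 13)/(-1 - 2 - 13)) = 1/(0 + 4*11/(-16)) = 1/(0 + 4*(-1/16)*11) = 1/(0 - 11/4) = 1/(-11/4) = -4/11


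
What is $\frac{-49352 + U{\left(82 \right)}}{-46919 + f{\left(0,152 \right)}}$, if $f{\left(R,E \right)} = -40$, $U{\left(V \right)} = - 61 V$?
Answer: $\frac{18118}{15653} \approx 1.1575$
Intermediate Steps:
$\frac{-49352 + U{\left(82 \right)}}{-46919 + f{\left(0,152 \right)}} = \frac{-49352 - 5002}{-46919 - 40} = \frac{-49352 - 5002}{-46959} = \left(-54354\right) \left(- \frac{1}{46959}\right) = \frac{18118}{15653}$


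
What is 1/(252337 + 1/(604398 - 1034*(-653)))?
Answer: 1279600/322890425201 ≈ 3.9630e-6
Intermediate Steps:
1/(252337 + 1/(604398 - 1034*(-653))) = 1/(252337 + 1/(604398 + 675202)) = 1/(252337 + 1/1279600) = 1/(322890425201/1279600) = 1279600/322890425201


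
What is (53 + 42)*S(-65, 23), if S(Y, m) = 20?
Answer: 1900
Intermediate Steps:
(53 + 42)*S(-65, 23) = (53 + 42)*20 = 95*20 = 1900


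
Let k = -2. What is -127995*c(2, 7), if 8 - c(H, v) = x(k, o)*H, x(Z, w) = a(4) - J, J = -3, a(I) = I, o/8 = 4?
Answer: 767970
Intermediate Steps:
o = 32 (o = 8*4 = 32)
x(Z, w) = 7 (x(Z, w) = 4 - 1*(-3) = 4 + 3 = 7)
c(H, v) = 8 - 7*H
-127995*c(2, 7) = -127995*(8 - 7*2) = -127995*(8 - 14) = -127995*(-6) = 767970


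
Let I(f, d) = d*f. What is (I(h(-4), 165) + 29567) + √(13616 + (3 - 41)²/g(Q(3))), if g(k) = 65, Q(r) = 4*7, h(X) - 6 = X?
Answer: 29897 + 2*√14405365/65 ≈ 30014.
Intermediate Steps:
h(X) = 6 + X
Q(r) = 28
(I(h(-4), 165) + 29567) + √(13616 + (3 - 41)²/g(Q(3))) = (165*(6 - 4) + 29567) + √(13616 + (3 - 41)²/65) = (165*2 + 29567) + √(13616 + (-38)²*(1/65)) = (330 + 29567) + √(13616 + 1444*(1/65)) = 29897 + √(13616 + 1444/65) = 29897 + √(886484/65) = 29897 + 2*√14405365/65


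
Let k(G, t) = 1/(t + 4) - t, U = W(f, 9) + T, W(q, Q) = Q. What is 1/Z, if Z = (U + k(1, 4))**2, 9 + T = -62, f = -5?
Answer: 64/277729 ≈ 0.00023044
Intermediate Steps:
T = -71 (T = -9 - 62 = -71)
U = -62 (U = 9 - 71 = -62)
k(G, t) = 1/(4 + t) - t
Z = 277729/64 (Z = (-62 + (1 - 1*4**2 - 4*4)/(4 + 4))**2 = (-62 + (1 - 1*16 - 16)/8)**2 = (-62 + (1 - 16 - 16)/8)**2 = (-62 + (1/8)*(-31))**2 = (-62 - 31/8)**2 = (-527/8)**2 = 277729/64 ≈ 4339.5)
1/Z = 1/(277729/64) = 64/277729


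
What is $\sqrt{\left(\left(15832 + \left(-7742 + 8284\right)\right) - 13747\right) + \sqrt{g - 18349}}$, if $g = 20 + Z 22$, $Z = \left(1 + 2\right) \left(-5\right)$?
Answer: $\sqrt{2627 + i \sqrt{18659}} \approx 51.272 + 1.3321 i$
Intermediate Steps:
$Z = -15$ ($Z = 3 \left(-5\right) = -15$)
$g = -310$ ($g = 20 - 330 = -310$)
$\sqrt{\left(\left(15832 + \left(-7742 + 8284\right)\right) - 13747\right) + \sqrt{g - 18349}} = \sqrt{\left(\left(15832 + \left(-7742 + 8284\right)\right) - 13747\right) + \sqrt{-310 - 18349}} = \sqrt{\left(\left(15832 + 542\right) - 13747\right) + \sqrt{-18659}} = \sqrt{\left(16374 - 13747\right) + i \sqrt{18659}} = \sqrt{2627 + i \sqrt{18659}}$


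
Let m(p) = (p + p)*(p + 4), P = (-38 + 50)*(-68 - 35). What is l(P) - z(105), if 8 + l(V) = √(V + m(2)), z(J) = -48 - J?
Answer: 145 + 2*I*√303 ≈ 145.0 + 34.814*I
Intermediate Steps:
P = -1236 (P = 12*(-103) = -1236)
m(p) = 2*p*(4 + p) (m(p) = (2*p)*(4 + p) = 2*p*(4 + p))
l(V) = -8 + √(24 + V) (l(V) = -8 + √(V + 2*2*(4 + 2)) = -8 + √(V + 2*2*6) = -8 + √(V + 24) = -8 + √(24 + V))
l(P) - z(105) = (-8 + √(24 - 1236)) - (-48 - 1*105) = (-8 + √(-1212)) - (-48 - 105) = (-8 + 2*I*√303) - 1*(-153) = (-8 + 2*I*√303) + 153 = 145 + 2*I*√303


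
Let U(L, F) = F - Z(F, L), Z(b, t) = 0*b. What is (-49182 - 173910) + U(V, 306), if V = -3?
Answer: -222786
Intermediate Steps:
Z(b, t) = 0
U(L, F) = F (U(L, F) = F - 1*0 = F + 0 = F)
(-49182 - 173910) + U(V, 306) = (-49182 - 173910) + 306 = -223092 + 306 = -222786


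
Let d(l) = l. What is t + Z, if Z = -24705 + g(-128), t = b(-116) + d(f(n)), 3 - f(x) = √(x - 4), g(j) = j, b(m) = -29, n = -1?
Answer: -24859 - I*√5 ≈ -24859.0 - 2.2361*I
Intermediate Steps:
f(x) = 3 - √(-4 + x) (f(x) = 3 - √(x - 4) = 3 - √(-4 + x))
t = -26 - I*√5 (t = -29 + (3 - √(-4 - 1)) = -29 + (3 - √(-5)) = -29 + (3 - I*√5) = -26 - I*√5 ≈ -26.0 - 2.2361*I)
Z = -24833 (Z = -24705 - 128 = -24833)
t + Z = (-26 - I*√5) - 24833 = -24859 - I*√5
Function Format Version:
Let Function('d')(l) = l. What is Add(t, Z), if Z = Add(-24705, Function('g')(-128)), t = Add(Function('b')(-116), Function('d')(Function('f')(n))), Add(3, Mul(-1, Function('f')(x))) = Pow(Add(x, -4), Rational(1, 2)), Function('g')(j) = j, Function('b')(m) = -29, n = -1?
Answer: Add(-24859, Mul(-1, I, Pow(5, Rational(1, 2)))) ≈ Add(-24859., Mul(-2.2361, I))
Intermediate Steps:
Function('f')(x) = Add(3, Mul(-1, Pow(Add(-4, x), Rational(1, 2)))) (Function('f')(x) = Add(3, Mul(-1, Pow(Add(x, -4), Rational(1, 2)))) = Add(3, Mul(-1, Pow(Add(-4, x), Rational(1, 2)))))
t = Add(-26, Mul(-1, I, Pow(5, Rational(1, 2)))) (t = Add(-29, Add(3, Mul(-1, Pow(Add(-4, -1), Rational(1, 2))))) = Add(-29, Add(3, Mul(-1, Pow(-5, Rational(1, 2))))) = Add(-29, Add(3, Mul(-1, Mul(I, Pow(5, Rational(1, 2)))))) = Add(-29, Add(3, Mul(-1, I, Pow(5, Rational(1, 2))))) = Add(-26, Mul(-1, I, Pow(5, Rational(1, 2)))) ≈ Add(-26.000, Mul(-2.2361, I)))
Z = -24833 (Z = Add(-24705, -128) = -24833)
Add(t, Z) = Add(Add(-26, Mul(-1, I, Pow(5, Rational(1, 2)))), -24833) = Add(-24859, Mul(-1, I, Pow(5, Rational(1, 2))))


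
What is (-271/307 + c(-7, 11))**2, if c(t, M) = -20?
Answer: 41100921/94249 ≈ 436.09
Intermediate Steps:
(-271/307 + c(-7, 11))**2 = (-271/307 - 20)**2 = (-6411/307)**2 = 41100921/94249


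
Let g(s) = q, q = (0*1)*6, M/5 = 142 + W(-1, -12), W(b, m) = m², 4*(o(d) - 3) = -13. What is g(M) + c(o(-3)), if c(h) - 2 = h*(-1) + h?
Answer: 2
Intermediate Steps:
o(d) = -¼ (o(d) = 3 + (¼)*(-13) = 3 - 13/4 = -¼)
c(h) = 2 (c(h) = 2 + (h*(-1) + h) = 2 + (-h + h) = 2 + 0 = 2)
M = 1430 (M = 5*(142 + (-12)²) = 5*(142 + 144) = 5*286 = 1430)
q = 0 (q = 0*6 = 0)
g(s) = 0
g(M) + c(o(-3)) = 0 + 2 = 2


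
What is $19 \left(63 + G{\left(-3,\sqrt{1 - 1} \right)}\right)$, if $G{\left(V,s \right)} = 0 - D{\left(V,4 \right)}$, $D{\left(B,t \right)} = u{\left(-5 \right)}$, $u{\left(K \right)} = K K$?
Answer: $722$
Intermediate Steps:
$u{\left(K \right)} = K^{2}$
$D{\left(B,t \right)} = 25$ ($D{\left(B,t \right)} = \left(-5\right)^{2} = 25$)
$G{\left(V,s \right)} = -25$ ($G{\left(V,s \right)} = 0 - 25 = -25$)
$19 \left(63 + G{\left(-3,\sqrt{1 - 1} \right)}\right) = 19 \left(63 - 25\right) = 19 \cdot 38 = 722$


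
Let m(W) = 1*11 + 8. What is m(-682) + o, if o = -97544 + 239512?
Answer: 141987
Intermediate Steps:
m(W) = 19 (m(W) = 11 + 8 = 19)
o = 141968
m(-682) + o = 19 + 141968 = 141987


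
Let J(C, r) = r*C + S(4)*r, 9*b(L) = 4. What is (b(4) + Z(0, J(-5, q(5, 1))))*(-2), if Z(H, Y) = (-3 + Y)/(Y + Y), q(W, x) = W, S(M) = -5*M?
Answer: -2152/1125 ≈ -1.9129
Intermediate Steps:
b(L) = 4/9 (b(L) = (⅑)*4 = 4/9)
J(C, r) = -20*r + C*r (J(C, r) = r*C + (-5*4)*r = C*r - 20*r = -20*r + C*r)
Z(H, Y) = (-3 + Y)/(2*Y) (Z(H, Y) = (-3 + Y)/((2*Y)) = (-3 + Y)*(1/(2*Y)) = (-3 + Y)/(2*Y))
(b(4) + Z(0, J(-5, q(5, 1))))*(-2) = (4/9 + (-3 + 5*(-20 - 5))/(2*((5*(-20 - 5)))))*(-2) = (4/9 + (-3 + 5*(-25))/(2*((5*(-25)))))*(-2) = (4/9 + (½)*(-3 - 125)/(-125))*(-2) = (4/9 + (½)*(-1/125)*(-128))*(-2) = (4/9 + 64/125)*(-2) = (1076/1125)*(-2) = -2152/1125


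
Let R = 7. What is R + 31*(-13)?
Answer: -396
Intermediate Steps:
R + 31*(-13) = 7 + 31*(-13) = 7 - 403 = -396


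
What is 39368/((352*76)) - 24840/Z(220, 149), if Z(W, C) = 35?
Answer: -872555/1232 ≈ -708.24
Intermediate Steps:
39368/((352*76)) - 24840/Z(220, 149) = 39368/((352*76)) - 24840/35 = 39368/26752 - 24840*1/35 = 39368*(1/26752) - 4968/7 = 259/176 - 4968/7 = -872555/1232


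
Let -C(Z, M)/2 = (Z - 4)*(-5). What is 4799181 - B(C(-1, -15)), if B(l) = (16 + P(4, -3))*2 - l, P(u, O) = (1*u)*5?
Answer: 4799059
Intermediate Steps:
P(u, O) = 5*u (P(u, O) = u*5 = 5*u)
C(Z, M) = -40 + 10*Z (C(Z, M) = -2*(Z - 4)*(-5) = -2*(-4 + Z)*(-5) = -2*(20 - 5*Z) = -40 + 10*Z)
B(l) = 72 - l (B(l) = (16 + 5*4)*2 - l = (16 + 20)*2 - l = 36*2 - l = 72 - l)
4799181 - B(C(-1, -15)) = 4799181 - (72 - (-40 + 10*(-1))) = 4799181 - (72 - (-40 - 10)) = 4799181 - (72 - 1*(-50)) = 4799181 - (72 + 50) = 4799181 - 1*122 = 4799181 - 122 = 4799059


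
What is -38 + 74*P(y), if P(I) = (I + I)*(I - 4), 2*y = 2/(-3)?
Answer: 1582/9 ≈ 175.78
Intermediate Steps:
y = -⅓ (y = (2/(-3))/2 = (2*(-⅓))/2 = (½)*(-⅔) = -⅓ ≈ -0.33333)
P(I) = 2*I*(-4 + I) (P(I) = (2*I)*(-4 + I) = 2*I*(-4 + I))
-38 + 74*P(y) = -38 + 74*(2*(-⅓)*(-4 - ⅓)) = -38 + 74*(2*(-⅓)*(-13/3)) = -38 + 74*(26/9) = -38 + 1924/9 = 1582/9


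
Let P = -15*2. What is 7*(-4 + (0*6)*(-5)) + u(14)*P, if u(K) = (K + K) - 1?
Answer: -838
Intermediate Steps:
u(K) = -1 + 2*K (u(K) = 2*K - 1 = -1 + 2*K)
P = -30 (P = -1*30 = -30)
7*(-4 + (0*6)*(-5)) + u(14)*P = 7*(-4 + (0*6)*(-5)) + (-1 + 2*14)*(-30) = 7*(-4 + 0*(-5)) + (-1 + 28)*(-30) = 7*(-4 + 0) + 27*(-30) = 7*(-4) - 810 = -28 - 810 = -838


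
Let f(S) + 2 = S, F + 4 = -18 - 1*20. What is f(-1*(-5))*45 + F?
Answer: 93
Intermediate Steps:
F = -42 (F = -4 + (-18 - 1*20) = -4 + (-18 - 20) = -4 - 38 = -42)
f(S) = -2 + S
f(-1*(-5))*45 + F = (-2 - 1*(-5))*45 - 42 = (-2 + 5)*45 - 42 = 3*45 - 42 = 135 - 42 = 93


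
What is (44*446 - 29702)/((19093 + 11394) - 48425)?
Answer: 5039/8969 ≈ 0.56182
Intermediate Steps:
(44*446 - 29702)/((19093 + 11394) - 48425) = (19624 - 29702)/(30487 - 48425) = -10078/(-17938) = -10078*(-1/17938) = 5039/8969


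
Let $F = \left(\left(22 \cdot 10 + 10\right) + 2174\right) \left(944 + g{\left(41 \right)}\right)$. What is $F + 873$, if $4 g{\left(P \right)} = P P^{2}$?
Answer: $43691770$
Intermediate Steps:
$g{\left(P \right)} = \frac{P^{3}}{4}$ ($g{\left(P \right)} = \frac{P P^{2}}{4} = \frac{P^{3}}{4}$)
$F = 43690897$ ($F = \left(\left(22 \cdot 10 + 10\right) + 2174\right) \left(944 + \frac{41^{3}}{4}\right) = \left(\left(220 + 10\right) + 2174\right) \left(944 + \frac{1}{4} \cdot 68921\right) = \left(230 + 2174\right) \left(944 + \frac{68921}{4}\right) = 2404 \cdot \frac{72697}{4} = 43690897$)
$F + 873 = 43690897 + 873 = 43691770$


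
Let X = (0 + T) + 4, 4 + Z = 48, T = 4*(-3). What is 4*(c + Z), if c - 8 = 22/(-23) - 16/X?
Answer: 4880/23 ≈ 212.17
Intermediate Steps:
T = -12
Z = 44 (Z = -4 + 48 = 44)
X = -8 (X = (0 - 12) + 4 = -12 + 4 = -8)
c = 208/23 (c = 8 + (22/(-23) - 16/(-8)) = 8 + (22*(-1/23) - 16*(-⅛)) = 8 + (-22/23 + 2) = 8 + 24/23 = 208/23 ≈ 9.0435)
4*(c + Z) = 4*(208/23 + 44) = 4*(1220/23) = 4880/23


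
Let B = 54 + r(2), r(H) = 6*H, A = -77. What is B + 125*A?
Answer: -9559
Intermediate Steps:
B = 66 (B = 54 + 6*2 = 54 + 12 = 66)
B + 125*A = 66 + 125*(-77) = 66 - 9625 = -9559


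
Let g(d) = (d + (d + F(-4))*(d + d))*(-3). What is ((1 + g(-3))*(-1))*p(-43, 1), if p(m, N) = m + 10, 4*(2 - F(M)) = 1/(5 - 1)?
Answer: -2409/8 ≈ -301.13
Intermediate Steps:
F(M) = 31/16 (F(M) = 2 - 1/(4*(5 - 1)) = 2 - ¼/4 = 2 - ¼*¼ = 2 - 1/16 = 31/16)
g(d) = -3*d - 6*d*(31/16 + d) (g(d) = (d + (d + 31/16)*(d + d))*(-3) = (d + (31/16 + d)*(2*d))*(-3) = (d + 2*d*(31/16 + d))*(-3) = -3*d - 6*d*(31/16 + d))
p(m, N) = 10 + m
((1 + g(-3))*(-1))*p(-43, 1) = ((1 - 3/8*(-3)*(39 + 16*(-3)))*(-1))*(10 - 43) = ((1 - 3/8*(-3)*(39 - 48))*(-1))*(-33) = ((1 - 3/8*(-3)*(-9))*(-1))*(-33) = ((1 - 81/8)*(-1))*(-33) = -73/8*(-1)*(-33) = (73/8)*(-33) = -2409/8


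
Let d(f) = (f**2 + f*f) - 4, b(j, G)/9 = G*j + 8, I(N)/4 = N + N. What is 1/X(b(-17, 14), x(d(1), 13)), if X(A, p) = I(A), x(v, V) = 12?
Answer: -1/16560 ≈ -6.0386e-5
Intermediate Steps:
I(N) = 8*N (I(N) = 4*(N + N) = 4*(2*N) = 8*N)
b(j, G) = 72 + 9*G*j (b(j, G) = 9*(G*j + 8) = 9*(8 + G*j) = 72 + 9*G*j)
d(f) = -4 + 2*f**2 (d(f) = (f**2 + f**2) - 4 = 2*f**2 - 4 = -4 + 2*f**2)
X(A, p) = 8*A
1/X(b(-17, 14), x(d(1), 13)) = 1/(8*(72 + 9*14*(-17))) = 1/(8*(72 - 2142)) = 1/(8*(-2070)) = 1/(-16560) = -1/16560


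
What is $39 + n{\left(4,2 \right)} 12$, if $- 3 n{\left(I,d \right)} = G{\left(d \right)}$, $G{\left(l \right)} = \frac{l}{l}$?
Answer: $35$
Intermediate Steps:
$G{\left(l \right)} = 1$
$n{\left(I,d \right)} = - \frac{1}{3}$ ($n{\left(I,d \right)} = \left(- \frac{1}{3}\right) 1 = - \frac{1}{3}$)
$39 + n{\left(4,2 \right)} 12 = 39 - 4 = 35$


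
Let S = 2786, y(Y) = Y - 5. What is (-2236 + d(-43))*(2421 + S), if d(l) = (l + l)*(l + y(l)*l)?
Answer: -916650694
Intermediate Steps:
y(Y) = -5 + Y
d(l) = 2*l*(l + l*(-5 + l)) (d(l) = (l + l)*(l + (-5 + l)*l) = (2*l)*(l + l*(-5 + l)) = 2*l*(l + l*(-5 + l)))
(-2236 + d(-43))*(2421 + S) = (-2236 + 2*(-43)**2*(-4 - 43))*(2421 + 2786) = (-2236 + 2*1849*(-47))*5207 = (-2236 - 173806)*5207 = -176042*5207 = -916650694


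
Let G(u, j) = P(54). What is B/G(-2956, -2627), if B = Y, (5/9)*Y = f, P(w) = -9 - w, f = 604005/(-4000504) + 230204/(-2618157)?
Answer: 2502311941601/366588164289480 ≈ 0.0068259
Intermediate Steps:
f = -2502311941601/10473947551128 (f = 604005*(-1/4000504) + 230204*(-1/2618157) = -604005/4000504 - 230204/2618157 = -2502311941601/10473947551128 ≈ -0.23891)
G(u, j) = -63 (G(u, j) = -9 - 1*54 = -9 - 54 = -63)
Y = -7506935824803/17456579251880 (Y = (9/5)*(-2502311941601/10473947551128) = -7506935824803/17456579251880 ≈ -0.43003)
B = -7506935824803/17456579251880 ≈ -0.43003
B/G(-2956, -2627) = -7506935824803/17456579251880/(-63) = -7506935824803/17456579251880*(-1/63) = 2502311941601/366588164289480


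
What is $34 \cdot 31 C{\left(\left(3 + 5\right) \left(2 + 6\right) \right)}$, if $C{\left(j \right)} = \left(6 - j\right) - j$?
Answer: $-128588$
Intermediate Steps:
$C{\left(j \right)} = 6 - 2 j$
$34 \cdot 31 C{\left(\left(3 + 5\right) \left(2 + 6\right) \right)} = 34 \cdot 31 \left(6 - 2 \left(3 + 5\right) \left(2 + 6\right)\right) = 1054 \left(6 - 2 \cdot 8 \cdot 8\right) = 1054 \left(6 - 128\right) = 1054 \left(-122\right) = -128588$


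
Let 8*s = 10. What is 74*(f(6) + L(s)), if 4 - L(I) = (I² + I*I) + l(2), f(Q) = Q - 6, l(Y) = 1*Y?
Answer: -333/4 ≈ -83.250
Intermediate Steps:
l(Y) = Y
s = 5/4 (s = (⅛)*10 = 5/4 ≈ 1.2500)
f(Q) = -6 + Q
L(I) = 2 - 2*I² (L(I) = 4 - ((I² + I*I) + 2) = 4 - ((I² + I²) + 2) = 4 - (2*I² + 2) = 4 - (2 + 2*I²) = 4 + (-2 - 2*I²) = 2 - 2*I²)
74*(f(6) + L(s)) = 74*((-6 + 6) + (2 - 2*(5/4)²)) = 74*(0 + (2 - 2*25/16)) = 74*(0 + (2 - 25/8)) = 74*(0 - 9/8) = 74*(-9/8) = -333/4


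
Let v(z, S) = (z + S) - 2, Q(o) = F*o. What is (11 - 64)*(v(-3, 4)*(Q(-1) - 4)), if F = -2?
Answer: -106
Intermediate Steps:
Q(o) = -2*o
v(z, S) = -2 + S + z (v(z, S) = (S + z) - 2 = -2 + S + z)
(11 - 64)*(v(-3, 4)*(Q(-1) - 4)) = (11 - 64)*((-2 + 4 - 3)*(-2*(-1) - 4)) = -(-53)*(2 - 4) = -(-53)*(-2) = -53*2 = -106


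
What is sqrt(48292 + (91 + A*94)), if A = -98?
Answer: sqrt(39171) ≈ 197.92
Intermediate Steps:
sqrt(48292 + (91 + A*94)) = sqrt(48292 + (91 - 98*94)) = sqrt(48292 + (91 - 9212)) = sqrt(48292 - 9121) = sqrt(39171)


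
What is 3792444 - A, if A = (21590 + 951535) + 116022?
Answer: 2703297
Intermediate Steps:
A = 1089147 (A = 973125 + 116022 = 1089147)
3792444 - A = 3792444 - 1*1089147 = 3792444 - 1089147 = 2703297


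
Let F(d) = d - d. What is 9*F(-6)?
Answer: 0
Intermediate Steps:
F(d) = 0
9*F(-6) = 9*0 = 0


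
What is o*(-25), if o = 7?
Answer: -175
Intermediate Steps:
o*(-25) = 7*(-25) = -175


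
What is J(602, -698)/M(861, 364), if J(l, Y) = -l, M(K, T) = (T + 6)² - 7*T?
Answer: -301/67176 ≈ -0.0044808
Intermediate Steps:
M(K, T) = (6 + T)² - 7*T
J(602, -698)/M(861, 364) = (-1*602)/((6 + 364)² - 7*364) = -602/(370² - 2548) = -602/(136900 - 2548) = -602/134352 = -602*1/134352 = -301/67176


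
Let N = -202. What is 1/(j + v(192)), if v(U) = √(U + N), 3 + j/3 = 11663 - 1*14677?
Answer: -9051/81920611 - I*√10/81920611 ≈ -0.00011049 - 3.8602e-8*I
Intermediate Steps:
j = -9051 (j = -9 + 3*(11663 - 1*14677) = -9 + 3*(11663 - 14677) = -9 + 3*(-3014) = -9 - 9042 = -9051)
v(U) = √(-202 + U) (v(U) = √(U - 202) = √(-202 + U))
1/(j + v(192)) = 1/(-9051 + √(-202 + 192)) = 1/(-9051 + √(-10)) = 1/(-9051 + I*√10)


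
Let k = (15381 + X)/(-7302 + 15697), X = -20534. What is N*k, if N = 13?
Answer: -66989/8395 ≈ -7.9796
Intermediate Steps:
k = -5153/8395 (k = (15381 - 20534)/(-7302 + 15697) = -5153/8395 ≈ -0.61382)
N*k = 13*(-5153/8395) = -66989/8395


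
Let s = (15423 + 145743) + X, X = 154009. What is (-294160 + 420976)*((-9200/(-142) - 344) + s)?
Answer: 2835301528416/71 ≈ 3.9934e+10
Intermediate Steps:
s = 315175 (s = (15423 + 145743) + 154009 = 161166 + 154009 = 315175)
(-294160 + 420976)*((-9200/(-142) - 344) + s) = (-294160 + 420976)*((-9200/(-142) - 344) + 315175) = 126816*((-9200*(-1)/142 - 344) + 315175) = 126816*((-200*(-23/71) - 344) + 315175) = 126816*((4600/71 - 344) + 315175) = 126816*(-19824/71 + 315175) = 126816*(22357601/71) = 2835301528416/71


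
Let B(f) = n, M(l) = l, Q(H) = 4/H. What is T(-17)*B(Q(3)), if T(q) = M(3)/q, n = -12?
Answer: 36/17 ≈ 2.1176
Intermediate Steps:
B(f) = -12
T(q) = 3/q
T(-17)*B(Q(3)) = (3/(-17))*(-12) = (3*(-1/17))*(-12) = -3/17*(-12) = 36/17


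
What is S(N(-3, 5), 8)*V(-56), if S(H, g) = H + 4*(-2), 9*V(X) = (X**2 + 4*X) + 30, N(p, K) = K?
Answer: -2942/3 ≈ -980.67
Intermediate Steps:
V(X) = 10/3 + X**2/9 + 4*X/9 (V(X) = ((X**2 + 4*X) + 30)/9 = (30 + X**2 + 4*X)/9 = 10/3 + X**2/9 + 4*X/9)
S(H, g) = -8 + H (S(H, g) = H - 8 = -8 + H)
S(N(-3, 5), 8)*V(-56) = (-8 + 5)*(10/3 + (1/9)*(-56)**2 + (4/9)*(-56)) = -3*(10/3 + (1/9)*3136 - 224/9) = -3*(10/3 + 3136/9 - 224/9) = -3*2942/9 = -2942/3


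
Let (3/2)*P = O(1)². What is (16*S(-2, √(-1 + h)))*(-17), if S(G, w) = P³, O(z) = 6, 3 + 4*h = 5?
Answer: -3760128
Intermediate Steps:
h = ½ (h = -¾ + (¼)*5 = -¾ + 5/4 = ½ ≈ 0.50000)
P = 24 (P = (⅔)*6² = (⅔)*36 = 24)
S(G, w) = 13824 (S(G, w) = 24³ = 13824)
(16*S(-2, √(-1 + h)))*(-17) = (16*13824)*(-17) = 221184*(-17) = -3760128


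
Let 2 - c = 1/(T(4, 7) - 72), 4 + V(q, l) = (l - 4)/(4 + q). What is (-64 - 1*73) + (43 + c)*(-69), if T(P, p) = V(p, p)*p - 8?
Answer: -1261391/389 ≈ -3242.6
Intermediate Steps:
V(q, l) = -4 + (-4 + l)/(4 + q) (V(q, l) = -4 + (l - 4)/(4 + q) = -4 + (-4 + l)/(4 + q))
T(P, p) = -8 + p*(-20 - 3*p)/(4 + p) (T(P, p) = ((-20 + p - 4*p)/(4 + p))*p - 8 = ((-20 - 3*p)/(4 + p))*p - 8 = p*(-20 - 3*p)/(4 + p) - 8 = -8 + p*(-20 - 3*p)/(4 + p))
c = 2345/1167 (c = 2 - 1/((-32 - 28*7 - 3*7²)/(4 + 7) - 72) = 2 - 1/((-32 - 196 - 3*49)/11 - 72) = 2 - 1/((-32 - 196 - 147)/11 - 72) = 2 - 1/((1/11)*(-375) - 72) = 2 - 1/(-375/11 - 72) = 2 - 1/(-1167/11) = 2 - 1*(-11/1167) = 2 + 11/1167 = 2345/1167 ≈ 2.0094)
(-64 - 1*73) + (43 + c)*(-69) = (-64 - 1*73) + (43 + 2345/1167)*(-69) = (-64 - 73) + (52526/1167)*(-69) = -137 - 1208098/389 = -1261391/389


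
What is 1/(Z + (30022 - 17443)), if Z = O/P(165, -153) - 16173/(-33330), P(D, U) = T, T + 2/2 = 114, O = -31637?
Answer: 1255430/15441176083 ≈ 8.1304e-5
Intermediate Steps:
T = 113 (T = -1 + 114 = 113)
P(D, U) = 113
Z = -350877887/1255430 (Z = -31637/113 - 16173/(-33330) = -31637*1/113 - 16173*(-1/33330) = -31637/113 + 5391/11110 = -350877887/1255430 ≈ -279.49)
1/(Z + (30022 - 17443)) = 1/(-350877887/1255430 + (30022 - 17443)) = 1/(-350877887/1255430 + 12579) = 1/(15441176083/1255430) = 1255430/15441176083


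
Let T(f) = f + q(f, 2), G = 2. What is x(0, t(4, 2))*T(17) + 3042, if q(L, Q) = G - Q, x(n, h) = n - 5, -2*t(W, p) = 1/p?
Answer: 2957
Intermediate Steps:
t(W, p) = -1/(2*p)
x(n, h) = -5 + n
q(L, Q) = 2 - Q
T(f) = f (T(f) = f + (2 - 1*2) = f + (2 - 2) = f + 0 = f)
x(0, t(4, 2))*T(17) + 3042 = (-5 + 0)*17 + 3042 = -5*17 + 3042 = -85 + 3042 = 2957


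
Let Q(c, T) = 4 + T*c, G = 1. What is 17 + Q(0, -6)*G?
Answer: 21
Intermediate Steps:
17 + Q(0, -6)*G = 17 + (4 - 6*0)*1 = 17 + (4 + 0)*1 = 17 + 4*1 = 17 + 4 = 21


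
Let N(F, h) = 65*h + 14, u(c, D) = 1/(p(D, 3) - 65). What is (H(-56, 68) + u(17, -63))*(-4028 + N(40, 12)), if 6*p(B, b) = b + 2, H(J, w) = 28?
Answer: -452508/5 ≈ -90502.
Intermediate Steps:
p(B, b) = ⅓ + b/6 (p(B, b) = (b + 2)/6 = (2 + b)/6 = ⅓ + b/6)
u(c, D) = -6/385 (u(c, D) = 1/((⅓ + (⅙)*3) - 65) = 1/((⅓ + ½) - 65) = 1/(⅚ - 65) = 1/(-385/6) = -6/385)
N(F, h) = 14 + 65*h
(H(-56, 68) + u(17, -63))*(-4028 + N(40, 12)) = (28 - 6/385)*(-4028 + (14 + 65*12)) = 10774*(-4028 + (14 + 780))/385 = 10774*(-4028 + 794)/385 = (10774/385)*(-3234) = -452508/5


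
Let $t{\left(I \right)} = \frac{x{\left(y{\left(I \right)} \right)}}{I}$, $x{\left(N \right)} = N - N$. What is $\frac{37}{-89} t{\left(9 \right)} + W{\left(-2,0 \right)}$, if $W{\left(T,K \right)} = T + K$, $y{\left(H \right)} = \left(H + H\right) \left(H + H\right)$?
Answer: $-2$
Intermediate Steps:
$y{\left(H \right)} = 4 H^{2}$ ($y{\left(H \right)} = 2 H 2 H = 4 H^{2}$)
$x{\left(N \right)} = 0$
$W{\left(T,K \right)} = K + T$
$t{\left(I \right)} = 0$ ($t{\left(I \right)} = \frac{0}{I} = 0$)
$\frac{37}{-89} t{\left(9 \right)} + W{\left(-2,0 \right)} = \frac{37}{-89} \cdot 0 + \left(0 - 2\right) = 37 \left(- \frac{1}{89}\right) 0 - 2 = \left(- \frac{37}{89}\right) 0 - 2 = 0 - 2 = -2$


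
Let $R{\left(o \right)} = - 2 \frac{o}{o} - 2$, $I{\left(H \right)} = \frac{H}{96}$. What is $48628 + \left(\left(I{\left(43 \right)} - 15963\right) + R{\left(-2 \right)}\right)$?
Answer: $\frac{3135499}{96} \approx 32661.0$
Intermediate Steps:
$I{\left(H \right)} = \frac{H}{96}$ ($I{\left(H \right)} = H \frac{1}{96} = \frac{H}{96}$)
$R{\left(o \right)} = -4$ ($R{\left(o \right)} = \left(-2\right) 1 - 2 = -2 - 2 = -4$)
$48628 + \left(\left(I{\left(43 \right)} - 15963\right) + R{\left(-2 \right)}\right) = 48628 + \left(\left(\frac{1}{96} \cdot 43 - 15963\right) - 4\right) = 48628 + \left(\left(\frac{43}{96} - 15963\right) - 4\right) = 48628 - \frac{1532789}{96} = \frac{3135499}{96}$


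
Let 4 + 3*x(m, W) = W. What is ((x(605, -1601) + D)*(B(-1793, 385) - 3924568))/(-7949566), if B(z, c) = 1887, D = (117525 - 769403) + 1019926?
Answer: 1441636262353/7949566 ≈ 1.8135e+5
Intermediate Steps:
x(m, W) = -4/3 + W/3
D = 368048 (D = -651878 + 1019926 = 368048)
((x(605, -1601) + D)*(B(-1793, 385) - 3924568))/(-7949566) = (((-4/3 + (1/3)*(-1601)) + 368048)*(1887 - 3924568))/(-7949566) = (((-4/3 - 1601/3) + 368048)*(-3922681))*(-1/7949566) = ((-535 + 368048)*(-3922681))*(-1/7949566) = (367513*(-3922681))*(-1/7949566) = -1441636262353*(-1/7949566) = 1441636262353/7949566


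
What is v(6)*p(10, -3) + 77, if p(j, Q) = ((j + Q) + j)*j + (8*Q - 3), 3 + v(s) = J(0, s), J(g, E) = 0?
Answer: -352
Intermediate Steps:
v(s) = -3 (v(s) = -3 + 0 = -3)
p(j, Q) = -3 + 8*Q + j*(Q + 2*j) (p(j, Q) = ((Q + j) + j)*j + (-3 + 8*Q) = (Q + 2*j)*j + (-3 + 8*Q) = j*(Q + 2*j) + (-3 + 8*Q) = -3 + 8*Q + j*(Q + 2*j))
v(6)*p(10, -3) + 77 = -3*(-3 + 2*10**2 + 8*(-3) - 3*10) + 77 = -3*(-3 + 2*100 - 24 - 30) + 77 = -3*(-3 + 200 - 24 - 30) + 77 = -3*143 + 77 = -429 + 77 = -352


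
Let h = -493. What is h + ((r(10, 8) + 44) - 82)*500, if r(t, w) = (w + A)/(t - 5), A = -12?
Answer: -19893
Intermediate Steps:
r(t, w) = (-12 + w)/(-5 + t) (r(t, w) = (w - 12)/(t - 5) = (-12 + w)/(-5 + t))
h + ((r(10, 8) + 44) - 82)*500 = -493 + (((-12 + 8)/(-5 + 10) + 44) - 82)*500 = -493 + ((-4/5 + 44) - 82)*500 = -493 + (((⅕)*(-4) + 44) - 82)*500 = -493 + ((-⅘ + 44) - 82)*500 = -493 + (216/5 - 82)*500 = -493 - 194/5*500 = -493 - 19400 = -19893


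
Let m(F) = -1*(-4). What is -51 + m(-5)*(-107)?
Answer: -479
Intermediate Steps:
m(F) = 4
-51 + m(-5)*(-107) = -51 + 4*(-107) = -51 - 428 = -479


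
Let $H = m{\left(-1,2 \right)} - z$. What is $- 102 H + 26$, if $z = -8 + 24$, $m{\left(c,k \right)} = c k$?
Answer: $1862$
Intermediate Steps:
$z = 16$
$H = -18$ ($H = \left(-1\right) 2 - 16 = -2 - 16 = -18$)
$- 102 H + 26 = \left(-102\right) \left(-18\right) + 26 = 1836 + 26 = 1862$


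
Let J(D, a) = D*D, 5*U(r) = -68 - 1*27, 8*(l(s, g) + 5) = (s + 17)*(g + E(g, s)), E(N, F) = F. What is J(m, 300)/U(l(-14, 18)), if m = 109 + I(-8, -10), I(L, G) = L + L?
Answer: -8649/19 ≈ -455.21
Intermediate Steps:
I(L, G) = 2*L
m = 93 (m = 109 + 2*(-8) = 109 - 16 = 93)
l(s, g) = -5 + (17 + s)*(g + s)/8 (l(s, g) = -5 + ((s + 17)*(g + s))/8 = -5 + ((17 + s)*(g + s))/8 = -5 + (17 + s)*(g + s)/8)
U(r) = -19 (U(r) = (-68 - 1*27)/5 = (-68 - 27)/5 = (⅕)*(-95) = -19)
J(D, a) = D²
J(m, 300)/U(l(-14, 18)) = 93²/(-19) = 8649*(-1/19) = -8649/19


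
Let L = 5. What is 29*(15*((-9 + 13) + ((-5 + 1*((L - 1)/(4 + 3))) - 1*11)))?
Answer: -34800/7 ≈ -4971.4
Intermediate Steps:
29*(15*((-9 + 13) + ((-5 + 1*((L - 1)/(4 + 3))) - 1*11))) = 29*(15*((-9 + 13) + ((-5 + 1*((5 - 1)/(4 + 3))) - 1*11))) = 29*(15*(4 + ((-5 + 1*(4/7)) - 11))) = 29*(15*(4 + ((-5 + 4/7) - 11))) = 29*(15*(4 + (-31/7 - 11))) = 29*(15*(4 - 108/7)) = 29*(15*(-80/7)) = 29*(-1200/7) = -34800/7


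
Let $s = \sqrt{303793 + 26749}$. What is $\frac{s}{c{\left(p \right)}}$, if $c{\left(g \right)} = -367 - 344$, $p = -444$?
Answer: $- \frac{\sqrt{330542}}{711} \approx -0.80862$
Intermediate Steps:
$c{\left(g \right)} = -711$
$s = \sqrt{330542} \approx 574.93$
$\frac{s}{c{\left(p \right)}} = \frac{\sqrt{330542}}{-711} = \sqrt{330542} \left(- \frac{1}{711}\right) = - \frac{\sqrt{330542}}{711}$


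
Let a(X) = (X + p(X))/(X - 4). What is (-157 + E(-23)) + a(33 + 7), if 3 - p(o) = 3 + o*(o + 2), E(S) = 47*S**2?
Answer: 221944/9 ≈ 24660.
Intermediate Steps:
p(o) = -o*(2 + o) (p(o) = 3 - (3 + o*(o + 2)) = 3 - (3 + o*(2 + o)) = 3 + (-3 - o*(2 + o)) = -o*(2 + o))
a(X) = (X - X*(2 + X))/(-4 + X) (a(X) = (X - X*(2 + X))/(X - 4) = (X - X*(2 + X))/(-4 + X))
(-157 + E(-23)) + a(33 + 7) = (-157 + 47*(-23)**2) + (33 + 7)*(-1 - (33 + 7))/(-4 + (33 + 7)) = (-157 + 47*529) + 40*(-1 - 1*40)/(-4 + 40) = (-157 + 24863) + 40*(-1 - 40)/36 = 24706 + 40*(1/36)*(-41) = 24706 - 410/9 = 221944/9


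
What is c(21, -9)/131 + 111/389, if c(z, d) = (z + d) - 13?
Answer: 14152/50959 ≈ 0.27771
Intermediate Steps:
c(z, d) = -13 + d + z (c(z, d) = (d + z) - 13 = -13 + d + z)
c(21, -9)/131 + 111/389 = (-13 - 9 + 21)/131 + 111/389 = -1*1/131 + 111*(1/389) = -1/131 + 111/389 = 14152/50959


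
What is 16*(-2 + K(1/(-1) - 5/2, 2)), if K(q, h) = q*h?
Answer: -144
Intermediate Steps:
K(q, h) = h*q
16*(-2 + K(1/(-1) - 5/2, 2)) = 16*(-2 + 2*(1/(-1) - 5/2)) = 16*(-2 + 2*(1*(-1) - 5*½)) = 16*(-2 + 2*(-1 - 5/2)) = 16*(-2 + 2*(-7/2)) = 16*(-2 - 7) = 16*(-9) = -144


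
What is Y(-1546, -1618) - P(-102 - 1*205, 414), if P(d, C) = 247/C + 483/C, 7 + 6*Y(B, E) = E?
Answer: -112855/414 ≈ -272.60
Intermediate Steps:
Y(B, E) = -7/6 + E/6
P(d, C) = 730/C
Y(-1546, -1618) - P(-102 - 1*205, 414) = (-7/6 + (⅙)*(-1618)) - 730/414 = (-7/6 - 809/3) - 730/414 = -1625/6 - 1*365/207 = -1625/6 - 365/207 = -112855/414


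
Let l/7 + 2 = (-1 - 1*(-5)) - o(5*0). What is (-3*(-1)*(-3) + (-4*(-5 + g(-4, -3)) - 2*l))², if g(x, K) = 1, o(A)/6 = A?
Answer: 441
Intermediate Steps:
o(A) = 6*A
l = 14 (l = -14 + 7*((-1 - 1*(-5)) - 6*5*0) = -14 + 7*((-1 + 5) - 6*0) = -14 + 7*(4 - 1*0) = -14 + 7*(4 + 0) = -14 + 7*4 = -14 + 28 = 14)
(-3*(-1)*(-3) + (-4*(-5 + g(-4, -3)) - 2*l))² = (-3*(-1)*(-3) + (-4*(-5 + 1) - 2*14))² = (3*(-3) + (-4*(-4) - 28))² = (-9 + (16 - 28))² = (-9 - 12)² = (-21)² = 441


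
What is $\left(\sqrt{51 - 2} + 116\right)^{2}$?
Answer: $15129$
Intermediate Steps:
$\left(\sqrt{51 - 2} + 116\right)^{2} = \left(\sqrt{49} + 116\right)^{2} = \left(7 + 116\right)^{2} = 123^{2} = 15129$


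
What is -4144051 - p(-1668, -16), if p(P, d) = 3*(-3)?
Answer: -4144042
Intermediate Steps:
p(P, d) = -9
-4144051 - p(-1668, -16) = -4144051 - 1*(-9) = -4144051 + 9 = -4144042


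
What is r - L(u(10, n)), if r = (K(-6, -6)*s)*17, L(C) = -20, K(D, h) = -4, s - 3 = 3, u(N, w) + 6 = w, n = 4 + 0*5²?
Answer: -388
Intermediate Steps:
n = 4 (n = 4 + 0*25 = 4 + 0 = 4)
u(N, w) = -6 + w
s = 6 (s = 3 + 3 = 6)
r = -408 (r = -4*6*17 = -24*17 = -408)
r - L(u(10, n)) = -408 - 1*(-20) = -408 + 20 = -388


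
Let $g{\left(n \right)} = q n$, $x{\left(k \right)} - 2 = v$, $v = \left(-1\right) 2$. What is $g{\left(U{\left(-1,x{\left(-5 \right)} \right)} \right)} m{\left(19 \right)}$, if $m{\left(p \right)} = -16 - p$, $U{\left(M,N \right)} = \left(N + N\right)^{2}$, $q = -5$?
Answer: $0$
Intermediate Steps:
$v = -2$
$x{\left(k \right)} = 0$ ($x{\left(k \right)} = 2 - 2 = 0$)
$U{\left(M,N \right)} = 4 N^{2}$ ($U{\left(M,N \right)} = \left(2 N\right)^{2} = 4 N^{2}$)
$g{\left(n \right)} = - 5 n$
$g{\left(U{\left(-1,x{\left(-5 \right)} \right)} \right)} m{\left(19 \right)} = - 5 \cdot 4 \cdot 0^{2} \left(-16 - 19\right) = - 5 \cdot 4 \cdot 0 \left(-16 - 19\right) = \left(-5\right) 0 \left(-35\right) = 0 \left(-35\right) = 0$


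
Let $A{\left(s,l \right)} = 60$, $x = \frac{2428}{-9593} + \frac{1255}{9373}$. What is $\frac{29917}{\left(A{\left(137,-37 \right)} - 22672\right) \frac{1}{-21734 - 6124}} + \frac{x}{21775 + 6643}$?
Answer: $\frac{266197860038667970628}{7222300615592153} \approx 36858.0$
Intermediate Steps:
$x = - \frac{10718429}{89915189}$ ($x = 2428 \left(- \frac{1}{9593}\right) + 1255 \cdot \frac{1}{9373} = - \frac{2428}{9593} + \frac{1255}{9373} = - \frac{10718429}{89915189} \approx -0.11921$)
$\frac{29917}{\left(A{\left(137,-37 \right)} - 22672\right) \frac{1}{-21734 - 6124}} + \frac{x}{21775 + 6643} = \frac{29917}{\left(60 - 22672\right) \frac{1}{-21734 - 6124}} - \frac{10718429}{89915189 \left(21775 + 6643\right)} = \frac{29917}{\left(-22612\right) \frac{1}{-27858}} - \frac{10718429}{89915189 \cdot 28418} = \frac{29917}{\left(-22612\right) \left(- \frac{1}{27858}\right)} - \frac{10718429}{2555209841002} = \frac{29917}{\frac{11306}{13929}} - \frac{10718429}{2555209841002} = 29917 \cdot \frac{13929}{11306} - \frac{10718429}{2555209841002} = \frac{416713893}{11306} - \frac{10718429}{2555209841002} = \frac{266197860038667970628}{7222300615592153}$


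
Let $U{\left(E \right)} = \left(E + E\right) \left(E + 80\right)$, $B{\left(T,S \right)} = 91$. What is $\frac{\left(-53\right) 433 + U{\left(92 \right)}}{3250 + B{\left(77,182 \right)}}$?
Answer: $\frac{8699}{3341} \approx 2.6037$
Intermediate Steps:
$U{\left(E \right)} = 2 E \left(80 + E\right)$
$\frac{\left(-53\right) 433 + U{\left(92 \right)}}{3250 + B{\left(77,182 \right)}} = \frac{\left(-53\right) 433 + 2 \cdot 92 \left(80 + 92\right)}{3250 + 91} = \frac{-22949 + 2 \cdot 92 \cdot 172}{3341} = \left(-22949 + 31648\right) \frac{1}{3341} = 8699 \cdot \frac{1}{3341} = \frac{8699}{3341}$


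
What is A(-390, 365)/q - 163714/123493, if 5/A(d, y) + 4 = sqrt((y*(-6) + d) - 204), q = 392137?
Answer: -8987764478013/6779664435740 - I*sqrt(174)/54899180 ≈ -1.3257 - 2.4028e-7*I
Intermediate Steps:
A(d, y) = 5/(-4 + sqrt(-204 + d - 6*y)) (A(d, y) = 5/(-4 + sqrt((y*(-6) + d) - 204)) = 5/(-4 + sqrt((-6*y + d) - 204)) = 5/(-4 + sqrt((d - 6*y) - 204)) = 5/(-4 + sqrt(-204 + d - 6*y)))
A(-390, 365)/q - 163714/123493 = (5/(-4 + sqrt(-204 - 390 - 6*365)))/392137 - 163714/123493 = (5/(-4 + sqrt(-204 - 390 - 2190)))*(1/392137) - 163714*1/123493 = (5/(-4 + sqrt(-2784)))*(1/392137) - 163714/123493 = (5/(-4 + 4*I*sqrt(174)))*(1/392137) - 163714/123493 = 5/(392137*(-4 + 4*I*sqrt(174))) - 163714/123493 = -163714/123493 + 5/(392137*(-4 + 4*I*sqrt(174)))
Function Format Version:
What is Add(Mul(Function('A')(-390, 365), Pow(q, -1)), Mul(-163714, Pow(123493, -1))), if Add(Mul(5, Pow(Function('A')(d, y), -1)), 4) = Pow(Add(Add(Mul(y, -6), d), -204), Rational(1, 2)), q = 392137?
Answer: Add(Rational(-8987764478013, 6779664435740), Mul(Rational(-1, 54899180), I, Pow(174, Rational(1, 2)))) ≈ Add(-1.3257, Mul(-2.4028e-7, I))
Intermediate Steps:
Function('A')(d, y) = Mul(5, Pow(Add(-4, Pow(Add(-204, d, Mul(-6, y)), Rational(1, 2))), -1)) (Function('A')(d, y) = Mul(5, Pow(Add(-4, Pow(Add(Add(Mul(y, -6), d), -204), Rational(1, 2))), -1)) = Mul(5, Pow(Add(-4, Pow(Add(Add(Mul(-6, y), d), -204), Rational(1, 2))), -1)) = Mul(5, Pow(Add(-4, Pow(Add(Add(d, Mul(-6, y)), -204), Rational(1, 2))), -1)) = Mul(5, Pow(Add(-4, Pow(Add(-204, d, Mul(-6, y)), Rational(1, 2))), -1)))
Add(Mul(Function('A')(-390, 365), Pow(q, -1)), Mul(-163714, Pow(123493, -1))) = Add(Mul(Mul(5, Pow(Add(-4, Pow(Add(-204, -390, Mul(-6, 365)), Rational(1, 2))), -1)), Pow(392137, -1)), Mul(-163714, Pow(123493, -1))) = Add(Mul(Mul(5, Pow(Add(-4, Pow(Add(-204, -390, -2190), Rational(1, 2))), -1)), Rational(1, 392137)), Mul(-163714, Rational(1, 123493))) = Add(Mul(Mul(5, Pow(Add(-4, Pow(-2784, Rational(1, 2))), -1)), Rational(1, 392137)), Rational(-163714, 123493)) = Add(Mul(Mul(5, Pow(Add(-4, Mul(4, I, Pow(174, Rational(1, 2)))), -1)), Rational(1, 392137)), Rational(-163714, 123493)) = Add(Mul(Rational(5, 392137), Pow(Add(-4, Mul(4, I, Pow(174, Rational(1, 2)))), -1)), Rational(-163714, 123493)) = Add(Rational(-163714, 123493), Mul(Rational(5, 392137), Pow(Add(-4, Mul(4, I, Pow(174, Rational(1, 2)))), -1)))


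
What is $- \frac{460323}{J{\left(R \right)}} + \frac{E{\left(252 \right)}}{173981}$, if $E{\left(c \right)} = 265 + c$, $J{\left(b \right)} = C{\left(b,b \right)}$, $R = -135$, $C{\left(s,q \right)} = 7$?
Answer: $- \frac{80087452244}{1217867} \approx -65760.0$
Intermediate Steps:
$J{\left(b \right)} = 7$
$- \frac{460323}{J{\left(R \right)}} + \frac{E{\left(252 \right)}}{173981} = - \frac{460323}{7} + \frac{265 + 252}{173981} = \left(-460323\right) \frac{1}{7} + 517 \cdot \frac{1}{173981} = - \frac{460323}{7} + \frac{517}{173981} = - \frac{80087452244}{1217867}$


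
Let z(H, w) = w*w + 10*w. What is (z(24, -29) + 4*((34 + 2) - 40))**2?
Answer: 286225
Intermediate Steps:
z(H, w) = w**2 + 10*w
(z(24, -29) + 4*((34 + 2) - 40))**2 = (-29*(10 - 29) + 4*((34 + 2) - 40))**2 = (-29*(-19) + 4*(36 - 40))**2 = (551 + 4*(-4))**2 = (551 - 16)**2 = 535**2 = 286225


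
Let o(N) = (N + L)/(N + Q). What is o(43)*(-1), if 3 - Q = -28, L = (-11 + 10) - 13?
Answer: -29/74 ≈ -0.39189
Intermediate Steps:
L = -14 (L = -1 - 13 = -14)
Q = 31 (Q = 3 - 1*(-28) = 3 + 28 = 31)
o(N) = (-14 + N)/(31 + N) (o(N) = (N - 14)/(N + 31) = (-14 + N)/(31 + N))
o(43)*(-1) = ((-14 + 43)/(31 + 43))*(-1) = (29/74)*(-1) = -29/74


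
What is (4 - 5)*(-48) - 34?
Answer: 14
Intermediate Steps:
(4 - 5)*(-48) - 34 = -1*(-48) - 34 = 48 - 34 = 14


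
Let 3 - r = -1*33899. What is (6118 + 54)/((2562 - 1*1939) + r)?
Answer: 6172/34525 ≈ 0.17877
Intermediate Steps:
r = 33902 (r = 3 - (-1)*33899 = 3 - 1*(-33899) = 3 + 33899 = 33902)
(6118 + 54)/((2562 - 1*1939) + r) = (6118 + 54)/((2562 - 1*1939) + 33902) = 6172/((2562 - 1939) + 33902) = 6172/(623 + 33902) = 6172/34525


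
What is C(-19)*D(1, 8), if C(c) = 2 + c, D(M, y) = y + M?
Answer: -153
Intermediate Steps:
D(M, y) = M + y
C(-19)*D(1, 8) = (2 - 19)*(1 + 8) = -17*9 = -153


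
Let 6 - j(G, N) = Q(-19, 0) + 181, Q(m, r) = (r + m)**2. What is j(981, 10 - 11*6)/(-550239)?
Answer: 536/550239 ≈ 0.00097412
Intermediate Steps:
Q(m, r) = (m + r)**2
j(G, N) = -536 (j(G, N) = 6 - ((-19 + 0)**2 + 181) = 6 - ((-19)**2 + 181) = 6 - (361 + 181) = 6 - 1*542 = 6 - 542 = -536)
j(981, 10 - 11*6)/(-550239) = -536/(-550239) = -536*(-1/550239) = 536/550239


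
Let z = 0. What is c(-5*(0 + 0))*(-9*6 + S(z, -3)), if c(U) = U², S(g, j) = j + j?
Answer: 0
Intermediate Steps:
S(g, j) = 2*j
c(-5*(0 + 0))*(-9*6 + S(z, -3)) = (-5*(0 + 0))²*(-9*6 + 2*(-3)) = (-5*0)²*(-54 - 6) = 0²*(-60) = 0*(-60) = 0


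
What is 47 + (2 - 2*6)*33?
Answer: -283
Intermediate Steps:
47 + (2 - 2*6)*33 = 47 + (2 - 12)*33 = 47 - 10*33 = 47 - 330 = -283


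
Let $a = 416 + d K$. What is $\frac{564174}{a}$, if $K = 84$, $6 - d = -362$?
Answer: $\frac{282087}{15664} \approx 18.009$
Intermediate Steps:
$d = 368$ ($d = 6 - -362 = 6 + 362 = 368$)
$a = 31328$ ($a = 416 + 368 \cdot 84 = 416 + 30912 = 31328$)
$\frac{564174}{a} = \frac{564174}{31328} = 564174 \cdot \frac{1}{31328} = \frac{282087}{15664}$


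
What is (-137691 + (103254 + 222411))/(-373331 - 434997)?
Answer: -93987/404164 ≈ -0.23255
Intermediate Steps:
(-137691 + (103254 + 222411))/(-373331 - 434997) = (-137691 + 325665)/(-808328) = 187974*(-1/808328) = -93987/404164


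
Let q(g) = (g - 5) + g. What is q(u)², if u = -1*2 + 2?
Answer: 25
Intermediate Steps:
u = 0 (u = -2 + 2 = 0)
q(g) = -5 + 2*g (q(g) = (-5 + g) + g = -5 + 2*g)
q(u)² = (-5 + 2*0)² = (-5 + 0)² = (-5)² = 25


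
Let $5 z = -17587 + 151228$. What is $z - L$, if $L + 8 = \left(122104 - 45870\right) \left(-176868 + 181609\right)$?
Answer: $- \frac{1806993289}{5} \approx -3.614 \cdot 10^{8}$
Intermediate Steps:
$L = 361425386$ ($L = -8 + \left(122104 - 45870\right) \left(-176868 + 181609\right) = -8 + 76234 \cdot 4741 = -8 + 361425394 = 361425386$)
$z = \frac{133641}{5}$ ($z = \frac{-17587 + 151228}{5} = \frac{1}{5} \cdot 133641 = \frac{133641}{5} \approx 26728.0$)
$z - L = \frac{133641}{5} - 361425386 = - \frac{1806993289}{5}$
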